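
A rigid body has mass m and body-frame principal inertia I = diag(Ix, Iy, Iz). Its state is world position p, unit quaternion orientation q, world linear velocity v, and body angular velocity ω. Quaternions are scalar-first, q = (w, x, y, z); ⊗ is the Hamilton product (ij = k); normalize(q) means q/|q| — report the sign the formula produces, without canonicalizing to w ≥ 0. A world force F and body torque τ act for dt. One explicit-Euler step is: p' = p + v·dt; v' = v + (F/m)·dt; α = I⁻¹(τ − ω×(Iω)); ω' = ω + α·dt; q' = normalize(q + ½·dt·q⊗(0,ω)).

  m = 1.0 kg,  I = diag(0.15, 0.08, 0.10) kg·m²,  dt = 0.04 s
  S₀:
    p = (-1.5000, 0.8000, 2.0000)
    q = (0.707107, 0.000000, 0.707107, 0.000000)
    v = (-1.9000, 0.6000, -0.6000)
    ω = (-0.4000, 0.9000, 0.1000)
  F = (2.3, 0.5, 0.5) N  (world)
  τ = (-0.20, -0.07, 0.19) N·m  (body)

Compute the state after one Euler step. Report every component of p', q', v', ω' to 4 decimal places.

p' = (-1.5760, 0.8240, 1.9760)
q' = (0.6942, -0.0042, 0.7197, 0.0071)
v' = (-1.8080, 0.6200, -0.5800)
ω' = (-0.4538, 0.8660, 0.1659)

precession coupling ω×(Iω) = (0.0018, -0.0020, 0.0252)
(τ − ω×Iω)/I = (-1.3453, -0.8500, 1.6480)
new body rate ω' = (-0.4538, 0.8660, 0.1659)
Hamilton product q⊗(0,ω) = (-0.6363963, -0.2121321, 0.6363963, 0.3535535)
updated quaternion q' = (0.6942, -0.0042, 0.7197, 0.0071)
linear accel F/m = (2.3000, 0.5000, 0.5000)
p + v·dt = (-1.5760, 0.8240, 1.9760)
v' = v + a·dt = (-1.8080, 0.6200, -0.5800)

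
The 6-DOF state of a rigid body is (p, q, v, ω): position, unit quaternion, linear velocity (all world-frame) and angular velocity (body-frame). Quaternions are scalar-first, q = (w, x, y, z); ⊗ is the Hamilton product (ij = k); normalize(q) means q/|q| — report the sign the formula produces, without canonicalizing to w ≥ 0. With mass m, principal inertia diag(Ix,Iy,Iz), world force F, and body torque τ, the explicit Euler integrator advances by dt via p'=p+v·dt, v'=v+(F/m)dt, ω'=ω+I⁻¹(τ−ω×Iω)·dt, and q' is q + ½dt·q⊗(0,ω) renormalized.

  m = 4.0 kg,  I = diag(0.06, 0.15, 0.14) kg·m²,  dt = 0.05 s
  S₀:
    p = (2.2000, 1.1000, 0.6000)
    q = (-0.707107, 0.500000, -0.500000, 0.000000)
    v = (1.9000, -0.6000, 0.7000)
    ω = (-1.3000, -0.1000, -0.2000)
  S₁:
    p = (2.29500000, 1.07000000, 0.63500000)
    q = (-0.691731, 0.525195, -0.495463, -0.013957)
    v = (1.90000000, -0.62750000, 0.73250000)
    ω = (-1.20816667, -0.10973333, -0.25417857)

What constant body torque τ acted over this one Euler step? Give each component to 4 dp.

τ = (0.1100, -0.0500, -0.1400)

ω₁ − ω₀ = (0.09183333, -0.00973333, -0.05417857)
ω₀×(Iω₀) = (-0.0002, -0.0208, 0.0117)
τ = I·(Δω/dt) + ω₀×(Iω₀) = (0.1100, -0.0500, -0.1400)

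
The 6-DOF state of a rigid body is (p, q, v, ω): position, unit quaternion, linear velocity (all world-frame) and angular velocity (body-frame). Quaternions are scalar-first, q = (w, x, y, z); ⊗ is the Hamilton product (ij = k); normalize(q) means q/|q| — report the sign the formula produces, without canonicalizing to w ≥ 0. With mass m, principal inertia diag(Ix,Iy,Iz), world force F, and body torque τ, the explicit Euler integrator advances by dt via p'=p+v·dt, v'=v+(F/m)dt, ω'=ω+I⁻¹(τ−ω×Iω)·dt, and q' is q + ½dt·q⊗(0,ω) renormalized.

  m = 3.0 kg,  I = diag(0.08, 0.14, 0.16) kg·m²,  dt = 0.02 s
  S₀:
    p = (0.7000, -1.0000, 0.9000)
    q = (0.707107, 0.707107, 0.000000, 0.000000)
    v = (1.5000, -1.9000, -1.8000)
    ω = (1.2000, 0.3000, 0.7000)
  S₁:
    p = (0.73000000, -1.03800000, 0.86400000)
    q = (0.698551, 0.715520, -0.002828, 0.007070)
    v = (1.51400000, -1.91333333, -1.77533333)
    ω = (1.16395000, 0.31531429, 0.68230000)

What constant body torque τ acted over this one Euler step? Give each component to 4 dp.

τ = (-0.1400, 0.0400, -0.1200)

Δω = ω₁−ω₀ = (-0.03605000, 0.01531429, -0.01770000)
precession coupling = (0.0042, -0.0672, 0.0216)
τ = I·(Δω/dt) + ω₀×(Iω₀) = (-0.1400, 0.0400, -0.1200)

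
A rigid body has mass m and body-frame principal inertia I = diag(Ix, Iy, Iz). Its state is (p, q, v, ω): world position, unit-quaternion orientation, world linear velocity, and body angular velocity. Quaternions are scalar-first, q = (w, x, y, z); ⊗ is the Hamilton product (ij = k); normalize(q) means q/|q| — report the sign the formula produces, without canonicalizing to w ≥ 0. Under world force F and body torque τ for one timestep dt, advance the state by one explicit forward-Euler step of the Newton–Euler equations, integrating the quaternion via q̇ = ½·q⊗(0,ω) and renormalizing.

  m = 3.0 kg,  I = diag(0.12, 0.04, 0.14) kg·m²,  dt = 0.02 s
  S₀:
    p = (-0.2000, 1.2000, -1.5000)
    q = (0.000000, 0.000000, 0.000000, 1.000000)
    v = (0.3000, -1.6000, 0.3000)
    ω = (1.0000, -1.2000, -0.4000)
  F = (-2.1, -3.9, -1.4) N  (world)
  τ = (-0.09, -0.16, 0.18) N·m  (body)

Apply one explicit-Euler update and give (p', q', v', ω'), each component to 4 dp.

ω×(Iω) gyroscopic = (0.0480, 0.0080, 0.0960)
angular accel α = (-1.1500, -4.2000, 0.6000)
ω' = ω + α·dt = (0.9770, -1.2840, -0.3880)
2q̇ = q⊗(0,ω) = (0.4000000, 1.2000000, 1.0000000, 0.0000000)
updated quaternion q' = (0.0040, 0.0120, 0.0100, 0.9999)
a = (-0.7000, -1.3000, -0.4667)
p + v·dt = (-0.1940, 1.1680, -1.4940)
v' = v + a·dt = (0.2860, -1.6260, 0.2907)

p' = (-0.1940, 1.1680, -1.4940)
q' = (0.0040, 0.0120, 0.0100, 0.9999)
v' = (0.2860, -1.6260, 0.2907)
ω' = (0.9770, -1.2840, -0.3880)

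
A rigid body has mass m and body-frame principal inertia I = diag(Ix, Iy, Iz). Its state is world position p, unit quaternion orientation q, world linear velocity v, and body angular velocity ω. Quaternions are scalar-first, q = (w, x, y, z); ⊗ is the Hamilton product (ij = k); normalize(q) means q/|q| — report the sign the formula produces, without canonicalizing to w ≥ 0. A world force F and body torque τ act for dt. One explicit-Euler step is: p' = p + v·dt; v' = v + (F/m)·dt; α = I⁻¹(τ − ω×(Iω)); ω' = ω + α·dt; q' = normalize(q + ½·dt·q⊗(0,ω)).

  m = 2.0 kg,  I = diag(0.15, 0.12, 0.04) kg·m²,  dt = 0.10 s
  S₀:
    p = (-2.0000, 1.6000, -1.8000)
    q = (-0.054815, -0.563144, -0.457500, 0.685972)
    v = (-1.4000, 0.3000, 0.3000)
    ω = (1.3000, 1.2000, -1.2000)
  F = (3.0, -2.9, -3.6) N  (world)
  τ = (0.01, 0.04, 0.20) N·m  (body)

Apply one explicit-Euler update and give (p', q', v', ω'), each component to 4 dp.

p' = (-2.1400, 1.6300, -1.7700)
q' = (0.0501, -0.5771, -0.4474, 0.6813)
v' = (-1.2500, 0.1550, 0.1200)
ω' = (1.2299, 1.3763, -0.5830)

new position p' = (-2.1400, 1.6300, -1.7700)
v + (F/m)dt = (-1.2500, 0.1550, 0.1200)
(τ − ω×Iω)/I = (-0.7013, 1.7633, 6.1700)
new body rate ω' = (1.2299, 1.3763, -0.5830)
2q̇ = q⊗(0,ω) = (2.1042536, -0.3454259, 0.1502128, -0.0152448)
q + ½dt·q⊗(0,ω), renormalized = (0.0501, -0.5771, -0.4474, 0.6813)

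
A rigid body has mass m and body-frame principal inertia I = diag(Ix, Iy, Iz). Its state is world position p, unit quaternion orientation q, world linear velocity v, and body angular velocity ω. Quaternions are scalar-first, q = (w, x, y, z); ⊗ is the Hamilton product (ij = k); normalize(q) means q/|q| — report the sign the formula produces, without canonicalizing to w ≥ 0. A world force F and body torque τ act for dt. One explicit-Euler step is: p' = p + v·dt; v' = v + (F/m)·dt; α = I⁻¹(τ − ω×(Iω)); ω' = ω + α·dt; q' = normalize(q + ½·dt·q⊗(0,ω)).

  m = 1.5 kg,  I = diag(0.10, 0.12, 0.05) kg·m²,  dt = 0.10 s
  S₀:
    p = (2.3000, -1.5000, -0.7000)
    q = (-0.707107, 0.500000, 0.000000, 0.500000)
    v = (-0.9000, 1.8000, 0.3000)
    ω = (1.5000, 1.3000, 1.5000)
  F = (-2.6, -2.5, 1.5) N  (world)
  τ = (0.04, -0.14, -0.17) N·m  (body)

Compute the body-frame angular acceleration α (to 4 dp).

gyro term ω×Iω = (-0.1365, 0.1125, 0.0390)
α = I⁻¹(τ − ω×Iω) = (1.7650, -2.1042, -4.1800)

α = (1.7650, -2.1042, -4.1800)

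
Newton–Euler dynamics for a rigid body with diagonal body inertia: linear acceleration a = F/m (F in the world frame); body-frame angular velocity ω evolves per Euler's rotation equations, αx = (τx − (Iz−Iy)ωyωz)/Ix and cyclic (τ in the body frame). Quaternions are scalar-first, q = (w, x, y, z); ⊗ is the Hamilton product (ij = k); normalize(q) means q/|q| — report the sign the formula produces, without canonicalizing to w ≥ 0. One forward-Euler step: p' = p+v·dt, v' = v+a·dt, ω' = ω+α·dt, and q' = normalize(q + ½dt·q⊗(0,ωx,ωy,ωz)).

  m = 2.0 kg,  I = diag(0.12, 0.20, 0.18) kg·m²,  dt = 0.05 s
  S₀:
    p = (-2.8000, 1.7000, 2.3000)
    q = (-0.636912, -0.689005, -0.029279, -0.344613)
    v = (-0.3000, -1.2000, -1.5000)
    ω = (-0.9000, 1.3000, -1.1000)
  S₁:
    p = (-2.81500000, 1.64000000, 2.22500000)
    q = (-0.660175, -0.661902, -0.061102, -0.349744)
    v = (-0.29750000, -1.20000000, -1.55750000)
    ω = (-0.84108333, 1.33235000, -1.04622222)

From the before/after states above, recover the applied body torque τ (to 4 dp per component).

τ = (0.1700, 0.0700, 0.1000)

rate change Δω = (0.05891667, 0.03235000, 0.05377778)
τ = I·(Δω/dt) + ω₀×(Iω₀) = (0.1700, 0.0700, 0.1000)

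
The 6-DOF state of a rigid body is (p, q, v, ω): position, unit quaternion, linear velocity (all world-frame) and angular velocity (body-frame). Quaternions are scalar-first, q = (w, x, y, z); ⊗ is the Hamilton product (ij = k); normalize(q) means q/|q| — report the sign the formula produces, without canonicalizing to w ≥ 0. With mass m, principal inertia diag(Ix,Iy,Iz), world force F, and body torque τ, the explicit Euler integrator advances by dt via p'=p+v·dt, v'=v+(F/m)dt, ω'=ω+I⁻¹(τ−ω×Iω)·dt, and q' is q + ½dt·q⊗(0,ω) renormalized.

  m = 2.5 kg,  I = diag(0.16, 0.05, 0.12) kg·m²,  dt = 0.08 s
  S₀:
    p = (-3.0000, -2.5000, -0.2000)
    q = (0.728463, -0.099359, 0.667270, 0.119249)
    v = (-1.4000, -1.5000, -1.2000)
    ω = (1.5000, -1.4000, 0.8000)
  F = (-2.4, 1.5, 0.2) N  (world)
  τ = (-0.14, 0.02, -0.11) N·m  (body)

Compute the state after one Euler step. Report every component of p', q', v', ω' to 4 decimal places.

p' = (-3.1120, -2.6200, -0.2960)
q' = (0.7650, -0.0275, 0.6344, 0.1077)
v' = (-1.4768, -1.4520, -1.1936)
ω' = (1.4692, -1.4448, 0.5727)

p + v·dt = (-3.1120, -2.6200, -0.2960)
new velocity v' = (-1.4768, -1.4520, -1.1936)
α = I⁻¹(τ − ω×Iω) = (-0.3850, -0.5600, -2.8417)
ω + α·dt = (1.4692, -1.4448, 0.5727)
q⊗(0,ω) = (0.9878173, 1.7934591, -0.7614875, -0.2790320)
q' = normalize(q + ½dt·q⊗(0,ω)) = (0.7650, -0.0275, 0.6344, 0.1077)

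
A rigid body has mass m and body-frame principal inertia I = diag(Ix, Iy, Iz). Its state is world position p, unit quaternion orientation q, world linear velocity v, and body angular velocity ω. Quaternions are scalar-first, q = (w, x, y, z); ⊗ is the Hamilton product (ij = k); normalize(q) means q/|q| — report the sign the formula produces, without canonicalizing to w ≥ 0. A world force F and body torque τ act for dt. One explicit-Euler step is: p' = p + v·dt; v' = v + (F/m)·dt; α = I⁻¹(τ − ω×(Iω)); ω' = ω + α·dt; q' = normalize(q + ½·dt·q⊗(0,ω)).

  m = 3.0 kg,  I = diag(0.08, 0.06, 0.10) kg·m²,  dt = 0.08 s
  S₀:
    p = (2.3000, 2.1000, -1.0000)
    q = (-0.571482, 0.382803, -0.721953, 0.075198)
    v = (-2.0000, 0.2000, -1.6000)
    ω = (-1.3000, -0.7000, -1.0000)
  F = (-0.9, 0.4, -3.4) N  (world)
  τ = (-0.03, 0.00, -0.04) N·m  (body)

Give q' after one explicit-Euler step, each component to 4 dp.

q' = (-0.5673, 0.4424, -0.6928, 0.0497)

Hamilton product q⊗(0,ω) = (0.0674748, 1.5175182, 0.6850830, -0.6350190)
q + ½dt·q⊗(0,ω), renormalized = (-0.5673, 0.4424, -0.6928, 0.0497)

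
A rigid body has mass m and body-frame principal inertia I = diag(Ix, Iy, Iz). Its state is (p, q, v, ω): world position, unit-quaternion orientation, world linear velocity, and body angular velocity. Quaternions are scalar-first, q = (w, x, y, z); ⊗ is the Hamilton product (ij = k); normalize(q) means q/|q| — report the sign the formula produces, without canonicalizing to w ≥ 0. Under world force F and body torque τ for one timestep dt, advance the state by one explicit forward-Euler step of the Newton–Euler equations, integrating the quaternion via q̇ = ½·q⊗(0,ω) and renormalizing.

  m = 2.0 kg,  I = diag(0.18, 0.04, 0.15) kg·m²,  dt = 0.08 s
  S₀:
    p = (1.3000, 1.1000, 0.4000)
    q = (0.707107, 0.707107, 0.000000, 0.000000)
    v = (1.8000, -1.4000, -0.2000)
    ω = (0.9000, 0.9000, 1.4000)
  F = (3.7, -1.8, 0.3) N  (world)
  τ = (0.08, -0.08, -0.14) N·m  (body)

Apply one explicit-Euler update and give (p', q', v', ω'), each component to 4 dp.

(τ − ω×Iω)/I = (-0.3256, -2.9450, -0.1773)
ω' = ω + α·dt = (0.8740, 0.6644, 1.3858)
2q̇ = q⊗(0,ω) = (-0.6363963, 0.6363963, -0.3535535, 1.6263461)
q' = normalize(q + ½dt·q⊗(0,ω)) = (0.6797, 0.7305, -0.0141, 0.0649)
linear accel F/m = (1.8500, -0.9000, 0.1500)
p' = p + v·dt = (1.4440, 0.9880, 0.3840)
v' = v + a·dt = (1.9480, -1.4720, -0.1880)

p' = (1.4440, 0.9880, 0.3840)
q' = (0.6797, 0.7305, -0.0141, 0.0649)
v' = (1.9480, -1.4720, -0.1880)
ω' = (0.8740, 0.6644, 1.3858)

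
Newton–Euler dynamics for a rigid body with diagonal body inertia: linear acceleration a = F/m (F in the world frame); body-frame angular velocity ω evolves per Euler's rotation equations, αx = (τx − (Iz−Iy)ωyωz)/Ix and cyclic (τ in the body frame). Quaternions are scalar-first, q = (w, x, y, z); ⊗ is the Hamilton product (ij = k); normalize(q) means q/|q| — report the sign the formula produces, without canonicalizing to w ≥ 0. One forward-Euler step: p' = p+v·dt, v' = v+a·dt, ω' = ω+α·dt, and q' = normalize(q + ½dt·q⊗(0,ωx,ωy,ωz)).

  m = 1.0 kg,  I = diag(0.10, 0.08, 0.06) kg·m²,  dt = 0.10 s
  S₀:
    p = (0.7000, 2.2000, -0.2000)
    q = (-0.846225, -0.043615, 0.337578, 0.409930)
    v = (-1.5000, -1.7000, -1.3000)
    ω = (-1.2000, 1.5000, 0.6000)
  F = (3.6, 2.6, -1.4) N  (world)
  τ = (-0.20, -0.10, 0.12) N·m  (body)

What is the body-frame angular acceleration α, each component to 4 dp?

ω×(Iω) gyroscopic = (-0.0180, -0.0288, 0.0360)
α = I⁻¹(τ − ω×Iω) = (-1.8200, -0.8900, 1.4000)

α = (-1.8200, -0.8900, 1.4000)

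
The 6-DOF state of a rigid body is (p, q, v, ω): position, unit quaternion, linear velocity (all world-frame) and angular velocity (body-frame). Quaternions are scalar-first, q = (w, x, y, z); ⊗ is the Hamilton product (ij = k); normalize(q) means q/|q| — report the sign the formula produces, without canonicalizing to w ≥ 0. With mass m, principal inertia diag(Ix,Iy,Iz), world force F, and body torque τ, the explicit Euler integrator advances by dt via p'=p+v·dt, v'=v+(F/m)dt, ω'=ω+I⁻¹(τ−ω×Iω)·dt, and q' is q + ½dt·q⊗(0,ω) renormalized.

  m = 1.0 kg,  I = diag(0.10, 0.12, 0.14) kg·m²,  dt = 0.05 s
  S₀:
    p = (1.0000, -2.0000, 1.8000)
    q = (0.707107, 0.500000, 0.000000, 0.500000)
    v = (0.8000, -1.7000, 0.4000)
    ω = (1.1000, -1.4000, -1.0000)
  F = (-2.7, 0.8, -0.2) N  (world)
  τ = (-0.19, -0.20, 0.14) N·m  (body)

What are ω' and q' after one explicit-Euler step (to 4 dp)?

ω' = (0.9910, -1.5017, -0.9390)
q' = (0.7049, 0.5362, 0.0015, 0.4642)

gyro term ω×Iω = (0.0280, 0.0440, -0.0308)
(τ − ω×Iω)/I = (-2.1800, -2.0333, 1.2200)
ω' = ω + α·dt = (0.9910, -1.5017, -0.9390)
2q̇ = q⊗(0,ω) = (-0.0500000, 1.4778177, 0.0600502, -1.4071070)
q + ½dt·q⊗(0,ω), renormalized = (0.7049, 0.5362, 0.0015, 0.4642)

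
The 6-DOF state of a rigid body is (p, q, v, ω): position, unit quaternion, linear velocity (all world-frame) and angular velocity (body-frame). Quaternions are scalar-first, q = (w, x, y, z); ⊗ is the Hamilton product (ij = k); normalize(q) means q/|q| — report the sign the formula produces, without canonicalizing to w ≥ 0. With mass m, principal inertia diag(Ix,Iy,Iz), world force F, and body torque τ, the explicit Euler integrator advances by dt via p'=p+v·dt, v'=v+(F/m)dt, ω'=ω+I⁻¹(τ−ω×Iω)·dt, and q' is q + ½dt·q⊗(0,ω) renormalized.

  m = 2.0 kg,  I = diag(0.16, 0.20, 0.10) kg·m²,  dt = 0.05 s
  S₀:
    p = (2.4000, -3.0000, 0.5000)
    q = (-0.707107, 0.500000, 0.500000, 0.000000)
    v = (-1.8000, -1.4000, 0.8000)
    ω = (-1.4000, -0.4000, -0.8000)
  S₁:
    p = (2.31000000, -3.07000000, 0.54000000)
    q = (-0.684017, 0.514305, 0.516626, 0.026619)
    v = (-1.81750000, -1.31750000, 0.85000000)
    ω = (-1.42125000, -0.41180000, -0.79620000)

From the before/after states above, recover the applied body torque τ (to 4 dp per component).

τ = (-0.1000, 0.0200, 0.0300)

ω₁ − ω₀ = (-0.02125000, -0.01180000, 0.00380000)
ω₀×(Iω₀) = (-0.0320, 0.0672, 0.0224)
applied torque τ = (-0.1000, 0.0200, 0.0300)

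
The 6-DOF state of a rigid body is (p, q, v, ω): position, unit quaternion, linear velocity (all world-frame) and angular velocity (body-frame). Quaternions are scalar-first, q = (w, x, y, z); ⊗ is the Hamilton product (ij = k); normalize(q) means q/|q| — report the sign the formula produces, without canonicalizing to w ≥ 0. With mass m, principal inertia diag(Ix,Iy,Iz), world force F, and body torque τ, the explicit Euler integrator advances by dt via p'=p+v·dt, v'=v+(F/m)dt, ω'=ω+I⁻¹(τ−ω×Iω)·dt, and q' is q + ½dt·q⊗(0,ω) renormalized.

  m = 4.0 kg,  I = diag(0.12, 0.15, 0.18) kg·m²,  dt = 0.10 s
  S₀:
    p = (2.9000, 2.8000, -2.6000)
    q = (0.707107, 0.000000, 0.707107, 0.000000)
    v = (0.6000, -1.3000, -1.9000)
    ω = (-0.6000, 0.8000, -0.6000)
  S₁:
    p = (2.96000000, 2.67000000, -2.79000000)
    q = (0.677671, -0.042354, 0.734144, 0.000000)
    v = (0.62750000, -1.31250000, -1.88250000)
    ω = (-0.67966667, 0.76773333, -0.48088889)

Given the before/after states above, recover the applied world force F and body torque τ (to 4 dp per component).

F = (1.1000, -0.5000, 0.7000)
τ = (-0.1100, -0.0700, 0.2000)

Δv = v₁−v₀ = (0.02750000, -0.01250000, 0.01750000)
m·(v₁−v₀)/dt = (1.1000, -0.5000, 0.7000)
ω₁ − ω₀ = (-0.07966667, -0.03226667, 0.11911111)
τ = I·(Δω/dt) + ω₀×(Iω₀) = (-0.1100, -0.0700, 0.2000)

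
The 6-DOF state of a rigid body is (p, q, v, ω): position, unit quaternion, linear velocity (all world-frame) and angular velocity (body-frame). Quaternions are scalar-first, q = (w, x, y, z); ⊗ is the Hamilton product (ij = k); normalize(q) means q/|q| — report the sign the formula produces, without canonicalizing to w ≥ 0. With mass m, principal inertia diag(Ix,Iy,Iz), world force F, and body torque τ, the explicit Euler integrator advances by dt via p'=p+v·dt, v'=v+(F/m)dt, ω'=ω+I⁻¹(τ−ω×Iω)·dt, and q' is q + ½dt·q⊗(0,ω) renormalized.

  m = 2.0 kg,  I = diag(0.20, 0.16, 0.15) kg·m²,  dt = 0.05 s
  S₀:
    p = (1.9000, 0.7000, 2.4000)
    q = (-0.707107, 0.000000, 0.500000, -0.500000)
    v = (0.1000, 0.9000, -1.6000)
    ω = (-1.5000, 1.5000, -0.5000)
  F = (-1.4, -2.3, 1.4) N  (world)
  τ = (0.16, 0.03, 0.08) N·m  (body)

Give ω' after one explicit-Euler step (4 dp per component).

ω×(Iω) gyroscopic = (0.0075, 0.0375, 0.0900)
angular accel α = (0.7625, -0.0469, -0.0667)
new body rate ω' = (-1.4619, 1.4977, -0.5033)

ω' = (-1.4619, 1.4977, -0.5033)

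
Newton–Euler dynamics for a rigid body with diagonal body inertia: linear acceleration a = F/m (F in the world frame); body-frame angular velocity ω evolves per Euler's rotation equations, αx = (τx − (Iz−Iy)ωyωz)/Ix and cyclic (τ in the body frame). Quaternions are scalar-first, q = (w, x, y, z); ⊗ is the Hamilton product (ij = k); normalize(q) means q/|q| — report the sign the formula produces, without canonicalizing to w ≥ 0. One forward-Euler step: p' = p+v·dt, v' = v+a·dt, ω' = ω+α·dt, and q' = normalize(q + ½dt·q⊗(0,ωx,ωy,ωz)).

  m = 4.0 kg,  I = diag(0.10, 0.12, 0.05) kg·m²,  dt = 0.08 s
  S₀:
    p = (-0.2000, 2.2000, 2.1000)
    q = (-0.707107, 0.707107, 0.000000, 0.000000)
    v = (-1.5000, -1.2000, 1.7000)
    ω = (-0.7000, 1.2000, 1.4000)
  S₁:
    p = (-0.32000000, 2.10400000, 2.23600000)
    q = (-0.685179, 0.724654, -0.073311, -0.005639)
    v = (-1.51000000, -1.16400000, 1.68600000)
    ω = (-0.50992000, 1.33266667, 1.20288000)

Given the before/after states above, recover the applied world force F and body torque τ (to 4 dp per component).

F = (-0.5000, 1.8000, -0.7000)
τ = (0.1200, 0.1500, -0.1400)

v₁ − v₀ = (-0.01000000, 0.03600000, -0.01400000)
m·(v₁−v₀)/dt = (-0.5000, 1.8000, -0.7000)
rate change Δω = (0.19008000, 0.13266667, -0.19712000)
ω₀×(Iω₀) = (-0.1176, -0.0490, -0.0168)
τ = I·(Δω/dt) + ω₀×(Iω₀) = (0.1200, 0.1500, -0.1400)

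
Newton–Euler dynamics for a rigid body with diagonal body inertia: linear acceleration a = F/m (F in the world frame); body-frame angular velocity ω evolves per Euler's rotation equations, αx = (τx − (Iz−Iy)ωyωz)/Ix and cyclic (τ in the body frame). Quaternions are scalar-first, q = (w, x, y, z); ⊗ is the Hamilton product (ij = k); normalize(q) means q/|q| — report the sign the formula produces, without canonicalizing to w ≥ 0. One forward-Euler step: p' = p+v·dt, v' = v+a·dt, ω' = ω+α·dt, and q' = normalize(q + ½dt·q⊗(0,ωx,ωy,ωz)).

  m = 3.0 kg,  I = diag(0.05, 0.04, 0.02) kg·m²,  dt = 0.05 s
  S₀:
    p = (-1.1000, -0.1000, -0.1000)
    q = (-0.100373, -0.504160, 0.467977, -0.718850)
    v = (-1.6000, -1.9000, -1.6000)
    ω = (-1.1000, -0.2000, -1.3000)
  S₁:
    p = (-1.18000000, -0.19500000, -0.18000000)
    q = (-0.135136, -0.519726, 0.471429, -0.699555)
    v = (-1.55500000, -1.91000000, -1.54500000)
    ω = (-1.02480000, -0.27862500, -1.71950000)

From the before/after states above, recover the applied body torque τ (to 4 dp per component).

τ = (0.0700, -0.0200, -0.1700)

rate change Δω = (0.07520000, -0.07862500, -0.41950000)
τ = I·(Δω/dt) + ω₀×(Iω₀) = (0.0700, -0.0200, -0.1700)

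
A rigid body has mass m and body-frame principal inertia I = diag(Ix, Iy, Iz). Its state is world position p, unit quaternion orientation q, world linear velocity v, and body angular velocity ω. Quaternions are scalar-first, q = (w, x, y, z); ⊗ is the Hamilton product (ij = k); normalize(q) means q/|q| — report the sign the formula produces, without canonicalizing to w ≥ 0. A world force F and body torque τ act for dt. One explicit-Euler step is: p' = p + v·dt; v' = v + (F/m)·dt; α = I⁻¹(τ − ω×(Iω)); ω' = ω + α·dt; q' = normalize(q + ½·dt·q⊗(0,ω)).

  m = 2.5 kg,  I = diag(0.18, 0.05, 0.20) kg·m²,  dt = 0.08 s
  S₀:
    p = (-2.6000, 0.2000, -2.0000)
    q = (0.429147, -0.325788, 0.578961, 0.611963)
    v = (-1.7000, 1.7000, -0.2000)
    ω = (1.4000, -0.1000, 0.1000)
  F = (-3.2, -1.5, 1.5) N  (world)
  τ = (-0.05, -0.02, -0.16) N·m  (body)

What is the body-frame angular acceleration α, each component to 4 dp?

α = (-0.2694, -0.3440, -0.8910)

ω×(Iω) gyroscopic = (-0.0015, -0.0028, 0.0182)
angular accel α = (-0.2694, -0.3440, -0.8910)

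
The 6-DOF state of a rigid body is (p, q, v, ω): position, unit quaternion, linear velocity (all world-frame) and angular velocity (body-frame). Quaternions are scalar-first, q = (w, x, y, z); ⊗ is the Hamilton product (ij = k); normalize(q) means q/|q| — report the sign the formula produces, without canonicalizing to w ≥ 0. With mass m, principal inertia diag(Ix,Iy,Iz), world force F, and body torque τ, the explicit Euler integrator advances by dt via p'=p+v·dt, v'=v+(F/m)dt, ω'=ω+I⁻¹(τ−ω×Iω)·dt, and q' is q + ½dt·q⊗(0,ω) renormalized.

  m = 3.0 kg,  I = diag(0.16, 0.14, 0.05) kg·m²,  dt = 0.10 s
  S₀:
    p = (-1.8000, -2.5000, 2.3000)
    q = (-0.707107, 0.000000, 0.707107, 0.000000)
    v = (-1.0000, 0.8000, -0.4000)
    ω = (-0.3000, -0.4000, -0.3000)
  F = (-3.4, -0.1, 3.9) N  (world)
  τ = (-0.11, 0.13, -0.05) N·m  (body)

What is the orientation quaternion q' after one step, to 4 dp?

q' = (-0.6927, 0.0000, 0.7209, 0.0212)

Hamilton product q⊗(0,ω) = (0.2828428, 0.0000000, 0.2828428, 0.4242642)
q' = normalize(q + ½dt·q⊗(0,ω)) = (-0.6927, 0.0000, 0.7209, 0.0212)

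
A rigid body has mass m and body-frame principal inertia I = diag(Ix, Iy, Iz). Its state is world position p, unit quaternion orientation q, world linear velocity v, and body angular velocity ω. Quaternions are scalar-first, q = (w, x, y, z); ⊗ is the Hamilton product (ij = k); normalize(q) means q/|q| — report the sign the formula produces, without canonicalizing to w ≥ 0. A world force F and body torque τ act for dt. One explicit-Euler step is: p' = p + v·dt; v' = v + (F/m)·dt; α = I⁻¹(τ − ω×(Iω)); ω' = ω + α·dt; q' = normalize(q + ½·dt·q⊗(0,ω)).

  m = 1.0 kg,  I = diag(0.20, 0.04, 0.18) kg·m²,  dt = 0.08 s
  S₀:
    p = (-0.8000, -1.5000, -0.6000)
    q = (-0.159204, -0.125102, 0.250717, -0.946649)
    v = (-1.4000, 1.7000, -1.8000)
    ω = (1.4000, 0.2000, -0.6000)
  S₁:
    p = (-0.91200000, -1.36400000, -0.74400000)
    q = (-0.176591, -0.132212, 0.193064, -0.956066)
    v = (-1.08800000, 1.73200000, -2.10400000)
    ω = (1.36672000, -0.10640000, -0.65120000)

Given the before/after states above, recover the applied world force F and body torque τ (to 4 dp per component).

v₁ − v₀ = (0.31200000, 0.03200000, -0.30400000)
applied force F = (3.9000, 0.4000, -3.8000)
ω₁ − ω₀ = (-0.03328000, -0.30640000, -0.05120000)
ω₀×(Iω₀) = (-0.0168, -0.0168, -0.0448)
τ = I·(Δω/dt) + ω₀×(Iω₀) = (-0.1000, -0.1700, -0.1600)

F = (3.9000, 0.4000, -3.8000)
τ = (-0.1000, -0.1700, -0.1600)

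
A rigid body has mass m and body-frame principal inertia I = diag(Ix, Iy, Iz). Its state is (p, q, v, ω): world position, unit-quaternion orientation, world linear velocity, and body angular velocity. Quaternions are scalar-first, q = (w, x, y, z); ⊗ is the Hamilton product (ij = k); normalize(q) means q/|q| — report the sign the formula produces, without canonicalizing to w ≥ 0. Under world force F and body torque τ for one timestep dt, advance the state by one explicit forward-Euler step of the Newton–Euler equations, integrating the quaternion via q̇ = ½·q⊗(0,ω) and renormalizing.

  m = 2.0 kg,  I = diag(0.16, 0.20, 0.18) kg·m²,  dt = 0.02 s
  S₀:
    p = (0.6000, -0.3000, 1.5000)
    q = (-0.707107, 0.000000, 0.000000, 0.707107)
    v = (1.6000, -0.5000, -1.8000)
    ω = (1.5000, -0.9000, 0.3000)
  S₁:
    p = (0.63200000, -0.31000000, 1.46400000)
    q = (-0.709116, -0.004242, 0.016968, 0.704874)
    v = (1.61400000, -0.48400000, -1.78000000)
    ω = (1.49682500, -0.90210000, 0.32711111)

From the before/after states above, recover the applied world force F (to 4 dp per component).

F = (1.4000, 1.6000, 2.0000)

v₁ − v₀ = (0.01400000, 0.01600000, 0.02000000)
applied force F = (1.4000, 1.6000, 2.0000)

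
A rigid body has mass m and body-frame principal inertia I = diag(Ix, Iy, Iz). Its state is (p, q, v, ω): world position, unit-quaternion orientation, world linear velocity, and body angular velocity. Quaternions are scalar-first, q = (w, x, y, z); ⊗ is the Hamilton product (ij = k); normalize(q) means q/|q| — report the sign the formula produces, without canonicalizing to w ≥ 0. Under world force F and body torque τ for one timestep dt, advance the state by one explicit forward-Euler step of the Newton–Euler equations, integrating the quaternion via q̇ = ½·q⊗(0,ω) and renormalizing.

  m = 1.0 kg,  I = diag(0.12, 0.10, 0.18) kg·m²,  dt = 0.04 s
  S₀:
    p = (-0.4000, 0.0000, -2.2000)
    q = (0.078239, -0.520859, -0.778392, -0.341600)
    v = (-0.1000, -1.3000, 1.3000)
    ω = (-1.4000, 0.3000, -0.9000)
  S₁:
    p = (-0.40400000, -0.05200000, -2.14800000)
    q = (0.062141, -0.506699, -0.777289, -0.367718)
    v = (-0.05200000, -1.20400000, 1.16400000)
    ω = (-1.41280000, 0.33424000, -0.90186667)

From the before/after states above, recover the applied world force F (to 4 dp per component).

F = (1.2000, 2.4000, -3.4000)

v₁ − v₀ = (0.04800000, 0.09600000, -0.13600000)
F = m·Δv/dt = (1.2000, 2.4000, -3.4000)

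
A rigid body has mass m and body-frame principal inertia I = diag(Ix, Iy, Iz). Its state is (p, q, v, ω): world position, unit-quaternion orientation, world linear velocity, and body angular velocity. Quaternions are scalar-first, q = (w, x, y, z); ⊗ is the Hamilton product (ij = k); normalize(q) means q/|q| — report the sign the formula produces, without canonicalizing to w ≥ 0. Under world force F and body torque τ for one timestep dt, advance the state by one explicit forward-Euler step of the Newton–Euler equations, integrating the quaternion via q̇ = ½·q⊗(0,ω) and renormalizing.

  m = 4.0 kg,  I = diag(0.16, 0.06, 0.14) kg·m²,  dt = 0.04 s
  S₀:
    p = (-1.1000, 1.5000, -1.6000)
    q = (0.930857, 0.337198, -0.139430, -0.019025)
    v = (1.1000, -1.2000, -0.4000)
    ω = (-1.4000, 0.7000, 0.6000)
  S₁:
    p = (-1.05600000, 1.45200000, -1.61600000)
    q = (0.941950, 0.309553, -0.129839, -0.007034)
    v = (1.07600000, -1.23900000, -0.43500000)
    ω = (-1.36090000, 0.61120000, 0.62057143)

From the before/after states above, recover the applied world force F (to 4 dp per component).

F = (-2.4000, -3.9000, -3.5000)

v₁ − v₀ = (-0.02400000, -0.03900000, -0.03500000)
F = m·Δv/dt = (-2.4000, -3.9000, -3.5000)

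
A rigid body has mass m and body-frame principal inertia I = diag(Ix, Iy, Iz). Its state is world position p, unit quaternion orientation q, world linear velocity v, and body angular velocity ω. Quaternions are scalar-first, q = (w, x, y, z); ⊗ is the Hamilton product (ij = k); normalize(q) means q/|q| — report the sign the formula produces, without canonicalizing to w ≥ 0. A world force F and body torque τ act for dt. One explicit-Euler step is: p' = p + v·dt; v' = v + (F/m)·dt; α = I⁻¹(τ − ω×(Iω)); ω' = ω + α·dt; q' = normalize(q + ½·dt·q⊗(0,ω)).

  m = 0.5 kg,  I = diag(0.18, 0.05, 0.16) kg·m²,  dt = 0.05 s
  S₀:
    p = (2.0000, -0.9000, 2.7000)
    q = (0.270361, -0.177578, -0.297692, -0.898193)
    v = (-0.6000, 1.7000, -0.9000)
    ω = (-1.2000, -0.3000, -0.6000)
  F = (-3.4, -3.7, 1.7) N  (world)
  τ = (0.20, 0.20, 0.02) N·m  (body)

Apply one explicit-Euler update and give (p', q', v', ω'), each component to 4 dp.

a = F/m = (-6.8000, -7.4000, 3.4000)
p + v·dt = (1.9700, -0.8150, 2.6550)
v + (F/m)dt = (-0.9400, 1.3300, -0.7300)
α = I⁻¹(τ − ω×Iω) = (1.0011, 3.7120, 0.4175)
ω' = ω + α·dt = (-1.1499, -0.1144, -0.5791)
2q̇ = q⊗(0,ω) = (-0.8413170, -0.4152759, 0.8901765, -0.4661736)
updated quaternion q' = (0.2492, -0.1878, -0.2753, -0.9093)

p' = (1.9700, -0.8150, 2.6550)
q' = (0.2492, -0.1878, -0.2753, -0.9093)
v' = (-0.9400, 1.3300, -0.7300)
ω' = (-1.1499, -0.1144, -0.5791)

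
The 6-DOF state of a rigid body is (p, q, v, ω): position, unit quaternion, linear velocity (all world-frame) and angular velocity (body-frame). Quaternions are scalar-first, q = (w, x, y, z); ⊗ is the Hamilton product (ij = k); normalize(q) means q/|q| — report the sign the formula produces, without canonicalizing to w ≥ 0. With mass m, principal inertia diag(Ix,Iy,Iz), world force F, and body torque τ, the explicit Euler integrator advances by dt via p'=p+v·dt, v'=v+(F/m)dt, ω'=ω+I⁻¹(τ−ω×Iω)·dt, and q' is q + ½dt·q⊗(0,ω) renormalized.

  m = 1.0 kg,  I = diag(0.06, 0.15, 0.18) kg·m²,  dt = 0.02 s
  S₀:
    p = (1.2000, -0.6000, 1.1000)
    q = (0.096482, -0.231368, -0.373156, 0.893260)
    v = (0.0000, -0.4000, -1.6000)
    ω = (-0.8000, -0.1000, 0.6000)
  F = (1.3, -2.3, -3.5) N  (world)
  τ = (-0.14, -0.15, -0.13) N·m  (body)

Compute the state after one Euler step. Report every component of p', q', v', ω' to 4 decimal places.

p' = (1.2000, -0.6080, 1.0680)
q' = (0.0889, -0.2335, -0.3790, 0.8910)
v' = (0.0260, -0.4460, -1.6700)
ω' = (-0.8461, -0.1277, 0.5848)

angular accel α = (-2.3033, -1.3840, -0.7622)
ω + α·dt = (-0.8461, -0.1277, 0.5848)
2q̇ = q⊗(0,ω) = (-0.7583660, -0.2117532, -0.5854354, -0.2174988)
q + ½dt·q⊗(0,ω), renormalized = (0.0889, -0.2335, -0.3790, 0.8910)
p + v·dt = (1.2000, -0.6080, 1.0680)
v + (F/m)dt = (0.0260, -0.4460, -1.6700)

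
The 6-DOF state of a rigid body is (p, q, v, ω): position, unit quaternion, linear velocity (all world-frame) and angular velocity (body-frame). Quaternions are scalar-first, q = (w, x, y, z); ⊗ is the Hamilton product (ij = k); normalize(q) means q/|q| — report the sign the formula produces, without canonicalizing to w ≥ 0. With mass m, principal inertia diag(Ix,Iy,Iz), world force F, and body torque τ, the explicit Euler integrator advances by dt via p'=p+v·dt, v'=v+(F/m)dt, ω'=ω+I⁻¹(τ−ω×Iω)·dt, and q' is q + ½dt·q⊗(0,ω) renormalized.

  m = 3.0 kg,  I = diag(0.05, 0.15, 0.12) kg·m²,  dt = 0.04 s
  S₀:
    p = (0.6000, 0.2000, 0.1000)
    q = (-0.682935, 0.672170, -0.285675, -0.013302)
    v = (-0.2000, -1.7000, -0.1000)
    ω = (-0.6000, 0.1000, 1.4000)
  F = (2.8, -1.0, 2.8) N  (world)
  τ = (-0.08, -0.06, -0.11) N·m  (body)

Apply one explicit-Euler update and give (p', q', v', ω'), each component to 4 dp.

p' = (0.5920, 0.1320, 0.0960)
q' = (-0.6736, 0.6721, -0.3056, -0.0345)
v' = (-0.1627, -1.7133, -0.0627)
ω' = (-0.6606, 0.0683, 1.3653)

a = (0.9333, -0.3333, 0.9333)
p' = p + v·dt = (0.5920, 0.1320, 0.0960)
new velocity v' = (-0.1627, -1.7133, -0.0627)
angular accel α = (-1.5160, -0.7920, -0.8667)
ω + α·dt = (-0.6606, 0.0683, 1.3653)
Hamilton product q⊗(0,ω) = (0.4504923, 0.0111462, -1.0013503, -1.0602970)
q + ½dt·q⊗(0,ω), renormalized = (-0.6736, 0.6721, -0.3056, -0.0345)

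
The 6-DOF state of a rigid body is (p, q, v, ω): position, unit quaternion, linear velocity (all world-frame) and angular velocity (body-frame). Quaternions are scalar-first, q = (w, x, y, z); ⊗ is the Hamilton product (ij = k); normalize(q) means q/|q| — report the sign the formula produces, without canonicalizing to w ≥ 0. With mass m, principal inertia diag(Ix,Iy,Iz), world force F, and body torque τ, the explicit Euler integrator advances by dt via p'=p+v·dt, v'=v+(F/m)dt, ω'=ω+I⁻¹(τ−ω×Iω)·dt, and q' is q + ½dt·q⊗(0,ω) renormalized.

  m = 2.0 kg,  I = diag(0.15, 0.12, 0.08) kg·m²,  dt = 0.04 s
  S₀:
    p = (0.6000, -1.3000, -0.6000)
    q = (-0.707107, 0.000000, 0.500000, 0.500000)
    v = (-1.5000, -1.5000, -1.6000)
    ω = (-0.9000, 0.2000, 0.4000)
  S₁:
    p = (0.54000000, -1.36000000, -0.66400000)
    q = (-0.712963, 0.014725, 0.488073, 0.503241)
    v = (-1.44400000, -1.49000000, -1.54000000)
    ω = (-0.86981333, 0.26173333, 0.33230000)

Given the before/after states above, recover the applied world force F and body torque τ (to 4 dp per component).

F = (2.8000, 0.5000, 3.0000)
τ = (0.1100, 0.1600, -0.1300)

ω₁ − ω₀ = (0.03018667, 0.06173333, -0.06770000)
precession coupling = (-0.0032, -0.0252, 0.0054)
τ = I·(Δω/dt) + ω₀×(Iω₀) = (0.1100, 0.1600, -0.1300)
velocity change Δv = (0.05600000, 0.01000000, 0.06000000)
m·(v₁−v₀)/dt = (2.8000, 0.5000, 3.0000)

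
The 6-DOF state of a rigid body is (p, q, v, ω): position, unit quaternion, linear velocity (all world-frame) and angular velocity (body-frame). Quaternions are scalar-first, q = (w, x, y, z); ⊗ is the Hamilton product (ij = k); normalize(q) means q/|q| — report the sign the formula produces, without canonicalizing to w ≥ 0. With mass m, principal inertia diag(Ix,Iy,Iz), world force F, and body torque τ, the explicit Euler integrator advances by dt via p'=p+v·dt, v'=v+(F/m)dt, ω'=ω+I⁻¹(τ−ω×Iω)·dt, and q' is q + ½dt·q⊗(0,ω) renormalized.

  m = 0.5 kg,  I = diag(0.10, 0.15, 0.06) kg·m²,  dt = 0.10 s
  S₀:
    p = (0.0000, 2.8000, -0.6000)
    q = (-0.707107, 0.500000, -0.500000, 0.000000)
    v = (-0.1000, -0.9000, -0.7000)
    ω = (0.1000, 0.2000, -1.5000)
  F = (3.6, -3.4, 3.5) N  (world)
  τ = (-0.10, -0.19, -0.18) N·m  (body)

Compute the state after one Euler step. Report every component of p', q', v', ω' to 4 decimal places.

p' = (-0.0100, 2.7100, -0.6700)
q' = (-0.7026, 0.5324, -0.4682, 0.0604)
v' = (0.6200, -1.5800, 0.0000)
ω' = (-0.0270, 0.0773, -1.8017)

linear accel F/m = (7.2000, -6.8000, 7.0000)
p + v·dt = (-0.0100, 2.7100, -0.6700)
v' = v + a·dt = (0.6200, -1.5800, 0.0000)
ω×(Iω) gyroscopic = (0.0270, -0.0060, 0.0010)
α = I⁻¹(τ − ω×Iω) = (-1.2700, -1.2267, -3.0167)
new body rate ω' = (-0.0270, 0.0773, -1.8017)
Hamilton product q⊗(0,ω) = (0.0500000, 0.6792893, 0.6085786, 1.2106605)
q + ½dt·q⊗(0,ω), renormalized = (-0.7026, 0.5324, -0.4682, 0.0604)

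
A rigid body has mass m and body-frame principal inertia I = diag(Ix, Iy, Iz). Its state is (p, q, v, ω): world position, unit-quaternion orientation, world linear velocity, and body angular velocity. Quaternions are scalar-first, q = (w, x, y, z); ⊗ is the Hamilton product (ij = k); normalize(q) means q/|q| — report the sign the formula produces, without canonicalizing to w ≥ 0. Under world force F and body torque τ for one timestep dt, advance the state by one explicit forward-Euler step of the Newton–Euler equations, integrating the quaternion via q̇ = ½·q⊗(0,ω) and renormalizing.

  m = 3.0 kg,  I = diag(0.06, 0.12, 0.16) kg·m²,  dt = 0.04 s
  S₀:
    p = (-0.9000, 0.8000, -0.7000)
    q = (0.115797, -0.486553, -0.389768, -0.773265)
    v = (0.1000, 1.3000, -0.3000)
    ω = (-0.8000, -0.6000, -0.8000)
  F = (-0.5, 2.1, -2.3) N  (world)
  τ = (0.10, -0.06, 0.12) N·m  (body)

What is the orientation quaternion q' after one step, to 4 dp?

q⊗(0,ω) = (-1.2417152, -0.2447822, 0.1598914, -0.1125202)
q + ½dt·q⊗(0,ω), renormalized = (0.0909, -0.4913, -0.3864, -0.7753)

q' = (0.0909, -0.4913, -0.3864, -0.7753)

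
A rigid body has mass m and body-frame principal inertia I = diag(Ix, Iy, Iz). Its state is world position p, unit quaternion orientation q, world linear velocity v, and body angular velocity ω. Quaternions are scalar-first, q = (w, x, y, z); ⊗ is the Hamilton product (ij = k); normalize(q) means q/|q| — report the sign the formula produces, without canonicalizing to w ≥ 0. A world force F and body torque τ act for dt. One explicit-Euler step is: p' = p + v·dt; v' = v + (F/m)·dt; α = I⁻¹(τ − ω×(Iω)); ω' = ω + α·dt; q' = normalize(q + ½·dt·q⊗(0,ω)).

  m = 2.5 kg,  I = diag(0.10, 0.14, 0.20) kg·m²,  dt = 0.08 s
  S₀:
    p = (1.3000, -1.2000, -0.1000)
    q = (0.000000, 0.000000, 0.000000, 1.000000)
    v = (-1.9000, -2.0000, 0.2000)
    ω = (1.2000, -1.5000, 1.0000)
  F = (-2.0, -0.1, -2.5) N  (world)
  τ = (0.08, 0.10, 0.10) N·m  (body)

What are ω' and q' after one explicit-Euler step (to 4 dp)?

ω' = (1.3360, -1.3743, 1.0688)
q' = (-0.0399, 0.0598, 0.0478, 0.9963)

α = I⁻¹(τ − ω×Iω) = (1.7000, 1.5714, 0.8600)
ω + α·dt = (1.3360, -1.3743, 1.0688)
2q̇ = q⊗(0,ω) = (-1.0000000, 1.5000000, 1.2000000, 0.0000000)
updated quaternion q' = (-0.0399, 0.0598, 0.0478, 0.9963)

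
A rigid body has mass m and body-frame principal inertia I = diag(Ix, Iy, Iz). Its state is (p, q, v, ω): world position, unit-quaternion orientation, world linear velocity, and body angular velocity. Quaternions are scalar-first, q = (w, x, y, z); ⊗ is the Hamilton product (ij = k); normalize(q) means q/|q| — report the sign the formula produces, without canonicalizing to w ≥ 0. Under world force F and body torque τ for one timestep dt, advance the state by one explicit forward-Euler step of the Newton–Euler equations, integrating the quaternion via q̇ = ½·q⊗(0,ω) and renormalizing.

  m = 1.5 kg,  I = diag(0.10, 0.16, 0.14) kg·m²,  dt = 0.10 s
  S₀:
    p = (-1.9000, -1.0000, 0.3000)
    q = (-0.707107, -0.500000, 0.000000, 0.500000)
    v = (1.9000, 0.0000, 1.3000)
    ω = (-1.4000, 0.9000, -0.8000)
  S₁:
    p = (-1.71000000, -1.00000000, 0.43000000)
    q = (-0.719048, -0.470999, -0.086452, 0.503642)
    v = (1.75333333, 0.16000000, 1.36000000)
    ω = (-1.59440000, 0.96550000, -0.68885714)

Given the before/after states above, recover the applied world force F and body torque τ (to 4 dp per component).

rate change Δω = (-0.19440000, 0.06550000, 0.11114286)
applied torque τ = (-0.1800, 0.0600, 0.0800)
v₁ − v₀ = (-0.14666667, 0.16000000, 0.06000000)
F = m·Δv/dt = (-2.2000, 2.4000, 0.9000)

F = (-2.2000, 2.4000, 0.9000)
τ = (-0.1800, 0.0600, 0.0800)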